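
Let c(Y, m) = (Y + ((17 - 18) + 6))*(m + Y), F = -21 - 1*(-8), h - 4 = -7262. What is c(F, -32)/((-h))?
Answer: 180/3629 ≈ 0.049600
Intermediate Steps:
h = -7258 (h = 4 - 7262 = -7258)
F = -13 (F = -21 + 8 = -13)
c(Y, m) = (5 + Y)*(Y + m) (c(Y, m) = (Y + (-1 + 6))*(Y + m) = (Y + 5)*(Y + m) = (5 + Y)*(Y + m))
c(F, -32)/((-h)) = ((-13)² + 5*(-13) + 5*(-32) - 13*(-32))/((-1*(-7258))) = (169 - 65 - 160 + 416)/7258 = 360*(1/7258) = 180/3629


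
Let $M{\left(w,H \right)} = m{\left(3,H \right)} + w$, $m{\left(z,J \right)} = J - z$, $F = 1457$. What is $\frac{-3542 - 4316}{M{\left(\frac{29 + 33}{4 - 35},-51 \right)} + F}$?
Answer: $- \frac{7858}{1401} \approx -5.6088$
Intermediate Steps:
$M{\left(w,H \right)} = -3 + H + w$ ($M{\left(w,H \right)} = \left(H - 3\right) + w = \left(-3 + H\right) + w = -3 + H + w$)
$\frac{-3542 - 4316}{M{\left(\frac{29 + 33}{4 - 35},-51 \right)} + F} = \frac{-3542 - 4316}{\left(-3 - 51 + \frac{29 + 33}{4 - 35}\right) + 1457} = - \frac{7858}{\left(-3 - 51 + \frac{62}{-31}\right) + 1457} = - \frac{7858}{\left(-3 - 51 + 62 \left(- \frac{1}{31}\right)\right) + 1457} = - \frac{7858}{\left(-3 - 51 - 2\right) + 1457} = - \frac{7858}{-56 + 1457} = - \frac{7858}{1401}$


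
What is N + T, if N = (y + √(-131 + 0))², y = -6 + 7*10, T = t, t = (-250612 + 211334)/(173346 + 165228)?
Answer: 671203316/169287 + 128*I*√131 ≈ 3964.9 + 1465.0*I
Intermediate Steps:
t = -19639/169287 (t = -39278/338574 = -39278*1/338574 = -19639/169287 ≈ -0.11601)
T = -19639/169287 ≈ -0.11601
y = 64 (y = -6 + 70 = 64)
N = (64 + I*√131)² (N = (64 + √(-131 + 0))² = (64 + √(-131))² = (64 + I*√131)² ≈ 3965.0 + 1465.0*I)
N + T = (64 + I*√131)² - 19639/169287 = -19639/169287 + (64 + I*√131)²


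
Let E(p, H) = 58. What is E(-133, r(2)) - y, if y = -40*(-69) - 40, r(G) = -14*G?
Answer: -2662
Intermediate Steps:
y = 2720 (y = 2760 - 40 = 2720)
E(-133, r(2)) - y = 58 - 1*2720 = 58 - 2720 = -2662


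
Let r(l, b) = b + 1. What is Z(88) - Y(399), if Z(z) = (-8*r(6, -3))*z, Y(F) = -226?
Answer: 1634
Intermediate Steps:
r(l, b) = 1 + b
Z(z) = 16*z (Z(z) = (-8*(1 - 3))*z = (-8*(-2))*z = 16*z)
Z(88) - Y(399) = 16*88 - 1*(-226) = 1408 + 226 = 1634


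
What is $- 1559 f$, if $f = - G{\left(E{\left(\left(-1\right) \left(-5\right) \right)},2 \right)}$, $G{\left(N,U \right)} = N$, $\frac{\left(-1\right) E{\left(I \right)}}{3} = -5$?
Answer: $23385$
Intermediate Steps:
$E{\left(I \right)} = 15$ ($E{\left(I \right)} = \left(-3\right) \left(-5\right) = 15$)
$f = -15$ ($f = \left(-1\right) 15 = -15$)
$- 1559 f = \left(-1559\right) \left(-15\right) = 23385$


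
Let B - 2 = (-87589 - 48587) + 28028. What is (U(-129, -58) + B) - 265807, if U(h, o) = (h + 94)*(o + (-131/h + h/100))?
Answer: -959536553/2580 ≈ -3.7191e+5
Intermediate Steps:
B = -108146 (B = 2 + ((-87589 - 48587) + 28028) = 2 + (-136176 + 28028) = 2 - 108148 = -108146)
U(h, o) = (94 + h)*(o - 131/h + h/100) (U(h, o) = (94 + h)*(o + (-131/h + h*(1/100))) = (94 + h)*(o + (-131/h + h/100)) = (94 + h)*(o - 131/h + h/100))
(U(-129, -58) + B) - 265807 = ((-131 - 12314/(-129) + 94*(-58) + (1/100)*(-129)**2 + (47/50)*(-129) - 129*(-58)) - 108146) - 265807 = ((-131 - 12314*(-1/129) - 5452 + (1/100)*16641 - 6063/50 + 7482) - 108146) - 265807 = ((-131 + 12314/129 - 5452 + 16641/100 - 6063/50 + 7482) - 108146) - 265807 = (5262187/2580 - 108146) - 265807 = -273754493/2580 - 265807 = -959536553/2580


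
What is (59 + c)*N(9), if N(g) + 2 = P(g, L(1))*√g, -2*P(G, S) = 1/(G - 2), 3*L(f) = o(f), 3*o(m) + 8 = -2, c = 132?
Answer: -5921/14 ≈ -422.93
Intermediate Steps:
o(m) = -10/3 (o(m) = -8/3 + (⅓)*(-2) = -8/3 - ⅔ = -10/3)
L(f) = -10/9 (L(f) = (⅓)*(-10/3) = -10/9)
P(G, S) = -1/(2*(-2 + G)) (P(G, S) = -1/(2*(G - 2)) = -1/(2*(-2 + G)))
N(g) = -2 - √g/(-4 + 2*g) (N(g) = -2 + (-1/(-4 + 2*g))*√g = -2 - √g/(-4 + 2*g))
(59 + c)*N(9) = (59 + 132)*((8 - √9 - 4*9)/(2*(-2 + 9))) = 191*((½)*(8 - 1*3 - 36)/7) = 191*((½)*(⅐)*(8 - 3 - 36)) = 191*((½)*(⅐)*(-31)) = 191*(-31/14) = -5921/14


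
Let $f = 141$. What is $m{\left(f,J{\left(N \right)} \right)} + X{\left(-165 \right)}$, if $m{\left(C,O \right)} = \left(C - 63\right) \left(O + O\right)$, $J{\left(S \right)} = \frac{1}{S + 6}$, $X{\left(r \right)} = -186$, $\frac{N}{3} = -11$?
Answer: $- \frac{1726}{9} \approx -191.78$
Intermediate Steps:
$N = -33$ ($N = 3 \left(-11\right) = -33$)
$J{\left(S \right)} = \frac{1}{6 + S}$
$m{\left(C,O \right)} = 2 O \left(-63 + C\right)$ ($m{\left(C,O \right)} = \left(-63 + C\right) 2 O = 2 O \left(-63 + C\right)$)
$m{\left(f,J{\left(N \right)} \right)} + X{\left(-165 \right)} = \frac{2 \left(-63 + 141\right)}{6 - 33} - 186 = 2 \frac{1}{-27} \cdot 78 - 186 = 2 \left(- \frac{1}{27}\right) 78 - 186 = - \frac{52}{9} - 186 = - \frac{1726}{9}$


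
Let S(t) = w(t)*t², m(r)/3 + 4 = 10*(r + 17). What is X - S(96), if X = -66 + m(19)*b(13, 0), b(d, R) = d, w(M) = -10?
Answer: 105978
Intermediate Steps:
m(r) = 498 + 30*r (m(r) = -12 + 3*(10*(r + 17)) = -12 + 3*(10*(17 + r)) = -12 + 3*(170 + 10*r) = -12 + (510 + 30*r) = 498 + 30*r)
S(t) = -10*t²
X = 13818 (X = -66 + (498 + 30*19)*13 = -66 + (498 + 570)*13 = -66 + 1068*13 = -66 + 13884 = 13818)
X - S(96) = 13818 - (-10)*96² = 13818 - (-10)*9216 = 13818 - 1*(-92160) = 13818 + 92160 = 105978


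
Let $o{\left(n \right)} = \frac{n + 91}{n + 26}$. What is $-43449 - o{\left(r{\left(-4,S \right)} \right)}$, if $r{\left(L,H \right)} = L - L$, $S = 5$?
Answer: $- \frac{86905}{2} \approx -43453.0$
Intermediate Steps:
$r{\left(L,H \right)} = 0$
$o{\left(n \right)} = \frac{91 + n}{26 + n}$
$-43449 - o{\left(r{\left(-4,S \right)} \right)} = -43449 - \frac{91 + 0}{26 + 0} = -43449 - \frac{1}{26} \cdot 91 = -43449 - \frac{7}{2} = - \frac{86905}{2}$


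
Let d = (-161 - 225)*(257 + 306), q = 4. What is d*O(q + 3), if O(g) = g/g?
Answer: -217318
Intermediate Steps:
d = -217318 (d = -386*563 = -217318)
O(g) = 1
d*O(q + 3) = -217318*1 = -217318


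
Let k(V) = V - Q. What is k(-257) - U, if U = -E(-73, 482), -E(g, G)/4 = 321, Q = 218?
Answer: -1759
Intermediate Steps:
k(V) = -218 + V (k(V) = V - 1*218 = V - 218 = -218 + V)
E(g, G) = -1284 (E(g, G) = -4*321 = -1284)
U = 1284 (U = -1*(-1284) = 1284)
k(-257) - U = (-218 - 257) - 1*1284 = -475 - 1284 = -1759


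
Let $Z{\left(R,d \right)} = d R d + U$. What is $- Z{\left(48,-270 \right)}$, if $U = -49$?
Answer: $-3499151$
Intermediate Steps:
$Z{\left(R,d \right)} = -49 + R d^{2}$ ($Z{\left(R,d \right)} = d R d - 49 = R d d - 49 = R d^{2} - 49 = -49 + R d^{2}$)
$- Z{\left(48,-270 \right)} = - (-49 + 48 \left(-270\right)^{2}) = - (-49 + 48 \cdot 72900) = - (-49 + 3499200) = \left(-1\right) 3499151 = -3499151$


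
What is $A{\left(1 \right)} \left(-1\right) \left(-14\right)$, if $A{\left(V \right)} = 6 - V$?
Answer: $70$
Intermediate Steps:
$A{\left(1 \right)} \left(-1\right) \left(-14\right) = \left(6 - 1\right) \left(-1\right) \left(-14\right) = 5 \left(-1\right) \left(-14\right) = \left(-5\right) \left(-14\right) = 70$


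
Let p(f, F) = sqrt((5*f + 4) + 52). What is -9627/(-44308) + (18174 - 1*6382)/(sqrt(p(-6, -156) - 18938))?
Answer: 9627/44308 - 11792*I/sqrt(18938 - sqrt(26)) ≈ 0.21727 - 85.7*I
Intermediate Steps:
p(f, F) = sqrt(56 + 5*f) (p(f, F) = sqrt((4 + 5*f) + 52) = sqrt(56 + 5*f))
-9627/(-44308) + (18174 - 1*6382)/(sqrt(p(-6, -156) - 18938)) = -9627/(-44308) + (18174 - 1*6382)/(sqrt(sqrt(56 + 5*(-6)) - 18938)) = -9627*(-1/44308) + (18174 - 6382)/(sqrt(sqrt(56 - 30) - 18938)) = 9627/44308 + 11792/(sqrt(sqrt(26) - 18938)) = 9627/44308 + 11792/(sqrt(-18938 + sqrt(26))) = 9627/44308 + 11792/sqrt(-18938 + sqrt(26))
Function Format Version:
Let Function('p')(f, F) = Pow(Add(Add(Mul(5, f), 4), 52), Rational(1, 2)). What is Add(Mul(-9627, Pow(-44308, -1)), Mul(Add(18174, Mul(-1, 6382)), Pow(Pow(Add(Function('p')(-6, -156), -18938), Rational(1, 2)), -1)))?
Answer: Add(Rational(9627, 44308), Mul(-11792, I, Pow(Add(18938, Mul(-1, Pow(26, Rational(1, 2)))), Rational(-1, 2)))) ≈ Add(0.21727, Mul(-85.700, I))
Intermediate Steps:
Function('p')(f, F) = Pow(Add(56, Mul(5, f)), Rational(1, 2)) (Function('p')(f, F) = Pow(Add(Add(4, Mul(5, f)), 52), Rational(1, 2)) = Pow(Add(56, Mul(5, f)), Rational(1, 2)))
Add(Mul(-9627, Pow(-44308, -1)), Mul(Add(18174, Mul(-1, 6382)), Pow(Pow(Add(Function('p')(-6, -156), -18938), Rational(1, 2)), -1))) = Add(Mul(-9627, Pow(-44308, -1)), Mul(Add(18174, Mul(-1, 6382)), Pow(Pow(Add(Pow(Add(56, Mul(5, -6)), Rational(1, 2)), -18938), Rational(1, 2)), -1))) = Add(Mul(-9627, Rational(-1, 44308)), Mul(Add(18174, -6382), Pow(Pow(Add(Pow(Add(56, -30), Rational(1, 2)), -18938), Rational(1, 2)), -1))) = Add(Rational(9627, 44308), Mul(11792, Pow(Pow(Add(Pow(26, Rational(1, 2)), -18938), Rational(1, 2)), -1))) = Add(Rational(9627, 44308), Mul(11792, Pow(Pow(Add(-18938, Pow(26, Rational(1, 2))), Rational(1, 2)), -1))) = Add(Rational(9627, 44308), Mul(11792, Pow(Add(-18938, Pow(26, Rational(1, 2))), Rational(-1, 2))))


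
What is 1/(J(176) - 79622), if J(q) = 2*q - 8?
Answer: -1/79278 ≈ -1.2614e-5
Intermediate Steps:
J(q) = -8 + 2*q
1/(J(176) - 79622) = 1/((-8 + 2*176) - 79622) = 1/((-8 + 352) - 79622) = 1/(344 - 79622) = 1/(-79278) = -1/79278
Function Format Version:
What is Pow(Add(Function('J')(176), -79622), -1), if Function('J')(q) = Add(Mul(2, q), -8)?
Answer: Rational(-1, 79278) ≈ -1.2614e-5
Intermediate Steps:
Function('J')(q) = Add(-8, Mul(2, q))
Pow(Add(Function('J')(176), -79622), -1) = Pow(Add(Add(-8, Mul(2, 176)), -79622), -1) = Pow(Add(Add(-8, 352), -79622), -1) = Pow(Add(344, -79622), -1) = Pow(-79278, -1) = Rational(-1, 79278)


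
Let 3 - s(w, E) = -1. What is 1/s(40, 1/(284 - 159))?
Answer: ¼ ≈ 0.25000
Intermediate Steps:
s(w, E) = 4 (s(w, E) = 3 - 1*(-1) = 3 + 1 = 4)
1/s(40, 1/(284 - 159)) = 1/4 = ¼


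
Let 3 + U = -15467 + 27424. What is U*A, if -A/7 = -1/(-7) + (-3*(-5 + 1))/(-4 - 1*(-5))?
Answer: -1016090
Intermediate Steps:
U = 11954 (U = -3 + (-15467 + 27424) = -3 + 11957 = 11954)
A = -85 (A = -7*(-1/(-7) + (-3*(-5 + 1))/(-4 - 1*(-5))) = -7*(-1*(-⅐) + (-3*(-4))/(-4 + 5)) = -7*(⅐ + 12/1) = -7*(⅐ + 12*1) = -7*(⅐ + 12) = -7*85/7 = -85)
U*A = 11954*(-85) = -1016090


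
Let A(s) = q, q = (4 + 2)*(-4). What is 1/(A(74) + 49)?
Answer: 1/25 ≈ 0.040000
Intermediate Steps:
q = -24 (q = 6*(-4) = -24)
A(s) = -24
1/(A(74) + 49) = 1/(-24 + 49) = 1/25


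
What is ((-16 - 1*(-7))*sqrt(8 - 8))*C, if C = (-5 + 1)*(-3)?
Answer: 0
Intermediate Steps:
C = 12 (C = -4*(-3) = 12)
((-16 - 1*(-7))*sqrt(8 - 8))*C = ((-16 - 1*(-7))*sqrt(8 - 8))*12 = ((-16 + 7)*sqrt(0))*12 = -9*0*12 = 0*12 = 0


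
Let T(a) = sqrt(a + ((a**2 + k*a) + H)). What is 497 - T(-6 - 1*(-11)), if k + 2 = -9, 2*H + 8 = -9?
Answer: 497 - I*sqrt(134)/2 ≈ 497.0 - 5.7879*I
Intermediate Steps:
H = -17/2 (H = -4 + (1/2)*(-9) = -4 - 9/2 = -17/2 ≈ -8.5000)
k = -11 (k = -2 - 9 = -11)
T(a) = sqrt(-17/2 + a**2 - 10*a) (T(a) = sqrt(a + ((a**2 - 11*a) - 17/2)) = sqrt(a + (-17/2 + a**2 - 11*a)) = sqrt(-17/2 + a**2 - 10*a))
497 - T(-6 - 1*(-11)) = 497 - sqrt(-34 - 40*(-6 - 1*(-11)) + 4*(-6 - 1*(-11))**2)/2 = 497 - sqrt(-34 - 40*(-6 + 11) + 4*(-6 + 11)**2)/2 = 497 - sqrt(-34 - 40*5 + 4*5**2)/2 = 497 - sqrt(-34 - 200 + 4*25)/2 = 497 - sqrt(-34 - 200 + 100)/2 = 497 - sqrt(-134)/2 = 497 - I*sqrt(134)/2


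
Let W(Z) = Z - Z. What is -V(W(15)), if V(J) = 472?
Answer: -472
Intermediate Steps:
W(Z) = 0
-V(W(15)) = -1*472 = -472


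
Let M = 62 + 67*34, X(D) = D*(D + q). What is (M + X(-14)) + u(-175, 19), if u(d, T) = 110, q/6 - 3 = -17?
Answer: 3822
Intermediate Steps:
q = -84 (q = 18 + 6*(-17) = 18 - 102 = -84)
X(D) = D*(-84 + D) (X(D) = D*(D - 84) = D*(-84 + D))
M = 2340 (M = 62 + 2278 = 2340)
(M + X(-14)) + u(-175, 19) = (2340 - 14*(-84 - 14)) + 110 = (2340 - 14*(-98)) + 110 = (2340 + 1372) + 110 = 3712 + 110 = 3822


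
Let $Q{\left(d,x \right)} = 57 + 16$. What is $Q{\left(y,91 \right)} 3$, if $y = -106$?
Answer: $219$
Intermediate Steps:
$Q{\left(d,x \right)} = 73$
$Q{\left(y,91 \right)} 3 = 73 \cdot 3 = 219$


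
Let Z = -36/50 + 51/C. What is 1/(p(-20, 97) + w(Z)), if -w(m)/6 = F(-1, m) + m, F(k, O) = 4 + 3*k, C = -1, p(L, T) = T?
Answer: 25/10033 ≈ 0.0024918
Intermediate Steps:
Z = -1293/25 (Z = -36/50 + 51/(-1) = -36*1/50 + 51*(-1) = -18/25 - 51 = -1293/25 ≈ -51.720)
w(m) = -6 - 6*m (w(m) = -6*((4 + 3*(-1)) + m) = -6*((4 - 3) + m) = -6*(1 + m) = -6 - 6*m)
1/(p(-20, 97) + w(Z)) = 1/(97 + (-6 - 6*(-1293/25))) = 1/(97 + (-6 + 7758/25)) = 1/(97 + 7608/25) = 1/(10033/25) = 25/10033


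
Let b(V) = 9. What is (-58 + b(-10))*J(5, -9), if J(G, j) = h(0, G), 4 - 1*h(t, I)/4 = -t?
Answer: -784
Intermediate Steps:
h(t, I) = 16 + 4*t (h(t, I) = 16 - (-4)*t = 16 + 4*t)
J(G, j) = 16 (J(G, j) = 16 + 4*0 = 16 + 0 = 16)
(-58 + b(-10))*J(5, -9) = (-58 + 9)*16 = -49*16 = -784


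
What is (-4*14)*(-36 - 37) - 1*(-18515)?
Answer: 22603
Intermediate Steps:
(-4*14)*(-36 - 37) - 1*(-18515) = -56*(-73) + 18515 = 4088 + 18515 = 22603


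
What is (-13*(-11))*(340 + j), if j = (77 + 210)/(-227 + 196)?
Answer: 1466179/31 ≈ 47296.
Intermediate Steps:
j = -287/31 (j = 287/(-31) = 287*(-1/31) = -287/31 ≈ -9.2581)
(-13*(-11))*(340 + j) = (-13*(-11))*(340 - 287/31) = 143*(10253/31) = 1466179/31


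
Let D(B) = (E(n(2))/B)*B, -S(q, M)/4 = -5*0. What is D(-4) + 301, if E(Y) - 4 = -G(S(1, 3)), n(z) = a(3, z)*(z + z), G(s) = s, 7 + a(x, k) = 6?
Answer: 305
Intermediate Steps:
S(q, M) = 0 (S(q, M) = -(-20)*0 = -4*0 = 0)
a(x, k) = -1 (a(x, k) = -7 + 6 = -1)
n(z) = -2*z (n(z) = -(z + z) = -2*z)
E(Y) = 4 (E(Y) = 4 - 1*0 = 4 + 0 = 4)
D(B) = 4 (D(B) = (4/B)*B = 4)
D(-4) + 301 = 4 + 301 = 305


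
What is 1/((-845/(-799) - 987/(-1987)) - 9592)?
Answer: -1587613/15225916268 ≈ -0.00010427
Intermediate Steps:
1/((-845/(-799) - 987/(-1987)) - 9592) = 1/((-845*(-1/799) - 987*(-1/1987)) - 9592) = 1/((845/799 + 987/1987) - 9592) = 1/(2467628/1587613 - 9592) = 1/(-15225916268/1587613) = -1587613/15225916268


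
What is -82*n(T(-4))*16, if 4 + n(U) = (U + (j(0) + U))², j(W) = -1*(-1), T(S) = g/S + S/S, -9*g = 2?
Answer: -603520/81 ≈ -7450.9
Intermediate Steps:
g = -2/9 (g = -⅑*2 = -2/9 ≈ -0.22222)
T(S) = 1 - 2/(9*S) (T(S) = -2/(9*S) + S/S = -2/(9*S) + 1 = 1 - 2/(9*S))
j(W) = 1
n(U) = -4 + (1 + 2*U)² (n(U) = -4 + (U + (1 + U))² = -4 + (1 + 2*U)²)
-82*n(T(-4))*16 = -82*(-4 + (1 + 2*((-2/9 - 4)/(-4)))²)*16 = -82*(-4 + (1 + 2*(-¼*(-38/9)))²)*16 = -82*(-4 + (1 + 2*(19/18))²)*16 = -82*(-4 + (1 + 19/9)²)*16 = -82*(-4 + (28/9)²)*16 = -82*(-4 + 784/81)*16 = -82*460/81*16 = -37720/81*16 = -603520/81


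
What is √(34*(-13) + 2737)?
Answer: 3*√255 ≈ 47.906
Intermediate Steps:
√(34*(-13) + 2737) = √(-442 + 2737) = √2295 = 3*√255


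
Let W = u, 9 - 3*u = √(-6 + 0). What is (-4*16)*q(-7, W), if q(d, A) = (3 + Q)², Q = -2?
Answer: -64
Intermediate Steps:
u = 3 - I*√6/3 (u = 3 - √(-6 + 0)/3 = 3 - I*√6/3 ≈ 3.0 - 0.8165*I)
W = 3 - I*√6/3 ≈ 3.0 - 0.8165*I
q(d, A) = 1 (q(d, A) = (3 - 2)² = 1² = 1)
(-4*16)*q(-7, W) = -4*16*1 = -64*1 = -64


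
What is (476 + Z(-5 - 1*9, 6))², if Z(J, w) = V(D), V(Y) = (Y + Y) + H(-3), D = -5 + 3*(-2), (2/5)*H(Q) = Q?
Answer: 797449/4 ≈ 1.9936e+5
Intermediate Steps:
H(Q) = 5*Q/2
D = -11 (D = -5 - 6 = -11)
V(Y) = -15/2 + 2*Y (V(Y) = (Y + Y) + (5/2)*(-3) = 2*Y - 15/2 = -15/2 + 2*Y)
Z(J, w) = -59/2 (Z(J, w) = -15/2 + 2*(-11) = -15/2 - 22 = -59/2)
(476 + Z(-5 - 1*9, 6))² = (476 - 59/2)² = (893/2)² = 797449/4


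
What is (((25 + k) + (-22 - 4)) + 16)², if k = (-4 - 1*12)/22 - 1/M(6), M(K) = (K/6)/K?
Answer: 8281/121 ≈ 68.438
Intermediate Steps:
M(K) = ⅙ (M(K) = (K*(⅙))/K = (K/6)/K = ⅙)
k = -74/11 (k = (-4 - 1*12)/22 - 1/⅙ = (-4 - 12)*(1/22) - 1*6 = -16*1/22 - 6 = -8/11 - 6 = -74/11 ≈ -6.7273)
(((25 + k) + (-22 - 4)) + 16)² = (((25 - 74/11) + (-22 - 4)) + 16)² = ((201/11 - 26) + 16)² = (-85/11 + 16)² = (91/11)² = 8281/121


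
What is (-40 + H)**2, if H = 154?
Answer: 12996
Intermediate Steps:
(-40 + H)**2 = (-40 + 154)**2 = 114**2 = 12996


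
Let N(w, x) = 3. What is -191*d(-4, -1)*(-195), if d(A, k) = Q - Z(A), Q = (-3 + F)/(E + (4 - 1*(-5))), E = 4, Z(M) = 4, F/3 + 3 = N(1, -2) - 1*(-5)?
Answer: -114600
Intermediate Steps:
F = 15 (F = -9 + 3*(3 - 1*(-5)) = -9 + 3*(3 + 5) = -9 + 3*8 = -9 + 24 = 15)
Q = 12/13 (Q = (-3 + 15)/(4 + (4 - 1*(-5))) = 12/(4 + (4 + 5)) = 12/(4 + 9) = 12/13 ≈ 0.92308)
d(A, k) = -40/13 (d(A, k) = 12/13 - 1*4 = 12/13 - 4 = -40/13)
-191*d(-4, -1)*(-195) = -191*(-40/13)*(-195) = (7640/13)*(-195) = -114600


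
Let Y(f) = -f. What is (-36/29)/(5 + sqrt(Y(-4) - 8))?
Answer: -180/841 + 72*I/841 ≈ -0.21403 + 0.085612*I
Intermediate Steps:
(-36/29)/(5 + sqrt(Y(-4) - 8)) = (-36/29)/(5 + sqrt(-1*(-4) - 8)) = (-36*1/29)/(5 + sqrt(4 - 8)) = -36/(29*(5 + sqrt(-4))) = -36*(5 - 2*I)/29/29 = -36*(5 - 2*I)/841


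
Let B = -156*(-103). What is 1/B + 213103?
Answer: 3424139005/16068 ≈ 2.1310e+5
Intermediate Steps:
B = 16068
1/B + 213103 = 1/16068 + 213103 = 3424139005/16068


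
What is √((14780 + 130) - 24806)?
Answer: 2*I*√2474 ≈ 99.479*I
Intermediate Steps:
√((14780 + 130) - 24806) = √(14910 - 24806) = √(-9896) = 2*I*√2474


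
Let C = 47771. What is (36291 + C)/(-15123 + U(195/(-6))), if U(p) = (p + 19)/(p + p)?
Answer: -10928060/1965963 ≈ -5.5586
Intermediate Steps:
U(p) = (19 + p)/(2*p) (U(p) = (19 + p)/((2*p)) = (19 + p)*(1/(2*p)) = (19 + p)/(2*p))
(36291 + C)/(-15123 + U(195/(-6))) = (36291 + 47771)/(-15123 + (19 + 195/(-6))/(2*((195/(-6))))) = 84062/(-15123 + (19 + 195*(-1/6))/(2*((195*(-1/6))))) = 84062/(-15123 + (19 - 65/2)/(2*(-65/2))) = 84062/(-15123 + (1/2)*(-2/65)*(-27/2)) = 84062/(-15123 + 27/130) = 84062/(-1965963/130) = 84062*(-130/1965963) = -10928060/1965963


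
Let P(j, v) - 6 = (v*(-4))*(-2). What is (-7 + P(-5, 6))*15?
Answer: 705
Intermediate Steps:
P(j, v) = 6 + 8*v (P(j, v) = 6 + (v*(-4))*(-2) = 6 - 4*v*(-2) = 6 + 8*v)
(-7 + P(-5, 6))*15 = (-7 + (6 + 8*6))*15 = (-7 + (6 + 48))*15 = (-7 + 54)*15 = 47*15 = 705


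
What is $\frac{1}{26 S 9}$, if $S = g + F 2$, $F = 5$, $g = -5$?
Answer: $\frac{1}{1170} \approx 0.0008547$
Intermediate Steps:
$S = 5$ ($S = -5 + 5 \cdot 2 = -5 + 10 = 5$)
$\frac{1}{26 S 9} = \frac{1}{26 \cdot 5 \cdot 9} = \frac{1}{130 \cdot 9} = \frac{1}{1170}$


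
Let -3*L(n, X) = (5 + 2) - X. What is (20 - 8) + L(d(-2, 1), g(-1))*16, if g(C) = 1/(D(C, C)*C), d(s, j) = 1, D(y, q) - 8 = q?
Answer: -548/21 ≈ -26.095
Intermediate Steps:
D(y, q) = 8 + q
g(C) = 1/(C*(8 + C)) (g(C) = 1/((8 + C)*C) = 1/(C*(8 + C)))
L(n, X) = -7/3 + X/3 (L(n, X) = -((5 + 2) - X)/3 = -(7 - X)/3 = -7/3 + X/3)
(20 - 8) + L(d(-2, 1), g(-1))*16 = (20 - 8) + (-7/3 + (1/((-1)*(8 - 1)))/3)*16 = 12 + (-7/3 + (-1/7)/3)*16 = 12 + (-7/3 + (-1*⅐)/3)*16 = 12 + (-7/3 + (⅓)*(-⅐))*16 = 12 + (-7/3 - 1/21)*16 = 12 - 50/21*16 = 12 - 800/21 = -548/21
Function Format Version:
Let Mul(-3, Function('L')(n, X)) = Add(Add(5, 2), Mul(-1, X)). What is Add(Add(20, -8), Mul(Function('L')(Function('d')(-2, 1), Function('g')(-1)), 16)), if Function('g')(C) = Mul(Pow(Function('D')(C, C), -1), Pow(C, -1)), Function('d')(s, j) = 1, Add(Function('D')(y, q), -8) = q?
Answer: Rational(-548, 21) ≈ -26.095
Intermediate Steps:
Function('D')(y, q) = Add(8, q)
Function('g')(C) = Mul(Pow(C, -1), Pow(Add(8, C), -1)) (Function('g')(C) = Mul(Pow(Add(8, C), -1), Pow(C, -1)) = Mul(Pow(C, -1), Pow(Add(8, C), -1)))
Function('L')(n, X) = Add(Rational(-7, 3), Mul(Rational(1, 3), X)) (Function('L')(n, X) = Mul(Rational(-1, 3), Add(Add(5, 2), Mul(-1, X))) = Mul(Rational(-1, 3), Add(7, Mul(-1, X))) = Add(Rational(-7, 3), Mul(Rational(1, 3), X)))
Add(Add(20, -8), Mul(Function('L')(Function('d')(-2, 1), Function('g')(-1)), 16)) = Add(Add(20, -8), Mul(Add(Rational(-7, 3), Mul(Rational(1, 3), Mul(Pow(-1, -1), Pow(Add(8, -1), -1)))), 16)) = Add(12, Mul(Add(Rational(-7, 3), Mul(Rational(1, 3), Mul(-1, Pow(7, -1)))), 16)) = Add(12, Mul(Add(Rational(-7, 3), Mul(Rational(1, 3), Mul(-1, Rational(1, 7)))), 16)) = Add(12, Mul(Add(Rational(-7, 3), Mul(Rational(1, 3), Rational(-1, 7))), 16)) = Add(12, Mul(Add(Rational(-7, 3), Rational(-1, 21)), 16)) = Add(12, Mul(Rational(-50, 21), 16)) = Add(12, Rational(-800, 21)) = Rational(-548, 21)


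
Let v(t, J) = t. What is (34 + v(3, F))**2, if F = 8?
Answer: 1369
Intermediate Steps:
(34 + v(3, F))**2 = (34 + 3)**2 = 37**2 = 1369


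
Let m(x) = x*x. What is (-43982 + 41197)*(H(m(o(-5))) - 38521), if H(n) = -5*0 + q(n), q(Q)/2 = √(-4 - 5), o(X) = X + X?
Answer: 107280985 - 16710*I ≈ 1.0728e+8 - 16710.0*I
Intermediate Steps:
o(X) = 2*X
q(Q) = 6*I (q(Q) = 2*√(-4 - 5) = 2*√(-9) = 2*(3*I) = 6*I)
m(x) = x²
H(n) = 6*I (H(n) = -5*0 + 6*I = 0 + 6*I = 6*I)
(-43982 + 41197)*(H(m(o(-5))) - 38521) = (-43982 + 41197)*(6*I - 38521) = -2785*(-38521 + 6*I) = 107280985 - 16710*I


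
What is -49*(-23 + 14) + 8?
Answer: 449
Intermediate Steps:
-49*(-23 + 14) + 8 = -49*(-9) + 8 = 441 + 8 = 449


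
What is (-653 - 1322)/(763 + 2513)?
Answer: -1975/3276 ≈ -0.60287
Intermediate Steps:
(-653 - 1322)/(763 + 2513) = -1975/3276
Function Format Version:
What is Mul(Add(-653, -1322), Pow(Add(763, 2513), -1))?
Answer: Rational(-1975, 3276) ≈ -0.60287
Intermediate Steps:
Mul(Add(-653, -1322), Pow(Add(763, 2513), -1)) = Mul(-1975, Pow(3276, -1)) = Mul(-1975, Rational(1, 3276)) = Rational(-1975, 3276)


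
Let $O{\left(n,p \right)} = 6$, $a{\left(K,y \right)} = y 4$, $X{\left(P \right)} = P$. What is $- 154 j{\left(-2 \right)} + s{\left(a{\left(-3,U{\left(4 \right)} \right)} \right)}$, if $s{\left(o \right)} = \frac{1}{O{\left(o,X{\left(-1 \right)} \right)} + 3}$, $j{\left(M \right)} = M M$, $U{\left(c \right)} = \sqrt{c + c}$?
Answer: $- \frac{5543}{9} \approx -615.89$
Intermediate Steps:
$U{\left(c \right)} = \sqrt{2} \sqrt{c}$ ($U{\left(c \right)} = \sqrt{2 c} = \sqrt{2} \sqrt{c}$)
$a{\left(K,y \right)} = 4 y$
$j{\left(M \right)} = M^{2}$
$s{\left(o \right)} = \frac{1}{9}$ ($s{\left(o \right)} = \frac{1}{6 + 3} = \frac{1}{9}$)
$- 154 j{\left(-2 \right)} + s{\left(a{\left(-3,U{\left(4 \right)} \right)} \right)} = - 154 \left(-2\right)^{2} + \frac{1}{9} = \left(-154\right) 4 + \frac{1}{9} = -616 + \frac{1}{9} = - \frac{5543}{9}$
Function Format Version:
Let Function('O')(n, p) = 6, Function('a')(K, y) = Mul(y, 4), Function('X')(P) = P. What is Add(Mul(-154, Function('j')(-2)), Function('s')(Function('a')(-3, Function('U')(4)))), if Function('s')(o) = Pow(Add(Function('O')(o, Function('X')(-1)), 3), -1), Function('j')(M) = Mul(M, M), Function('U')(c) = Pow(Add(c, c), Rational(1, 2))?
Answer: Rational(-5543, 9) ≈ -615.89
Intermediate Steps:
Function('U')(c) = Mul(Pow(2, Rational(1, 2)), Pow(c, Rational(1, 2))) (Function('U')(c) = Pow(Mul(2, c), Rational(1, 2)) = Mul(Pow(2, Rational(1, 2)), Pow(c, Rational(1, 2))))
Function('a')(K, y) = Mul(4, y)
Function('j')(M) = Pow(M, 2)
Function('s')(o) = Rational(1, 9) (Function('s')(o) = Pow(Add(6, 3), -1) = Pow(9, -1) = Rational(1, 9))
Add(Mul(-154, Function('j')(-2)), Function('s')(Function('a')(-3, Function('U')(4)))) = Add(Mul(-154, Pow(-2, 2)), Rational(1, 9)) = Add(Mul(-154, 4), Rational(1, 9)) = Add(-616, Rational(1, 9)) = Rational(-5543, 9)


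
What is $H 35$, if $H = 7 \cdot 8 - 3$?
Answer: $1855$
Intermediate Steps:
$H = 53$ ($H = 56 - 3 = 53$)
$H 35 = 53 \cdot 35 = 1855$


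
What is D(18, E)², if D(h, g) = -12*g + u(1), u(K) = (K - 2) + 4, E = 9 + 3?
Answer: 19881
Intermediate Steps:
E = 12
u(K) = 2 + K (u(K) = (-2 + K) + 4 = 2 + K)
D(h, g) = 3 - 12*g (D(h, g) = -12*g + (2 + 1) = -12*g + 3 = 3 - 12*g)
D(18, E)² = (3 - 12*12)² = (3 - 144)² = (-141)² = 19881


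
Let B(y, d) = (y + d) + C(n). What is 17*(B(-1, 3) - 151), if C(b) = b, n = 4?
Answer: -2465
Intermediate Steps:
B(y, d) = 4 + d + y (B(y, d) = (y + d) + 4 = (d + y) + 4 = 4 + d + y)
17*(B(-1, 3) - 151) = 17*((4 + 3 - 1) - 151) = 17*(6 - 151) = 17*(-145) = -2465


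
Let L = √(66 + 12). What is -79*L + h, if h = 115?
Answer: 115 - 79*√78 ≈ -582.71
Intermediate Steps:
L = √78 ≈ 8.8318
-79*L + h = -79*√78 + 115 = 115 - 79*√78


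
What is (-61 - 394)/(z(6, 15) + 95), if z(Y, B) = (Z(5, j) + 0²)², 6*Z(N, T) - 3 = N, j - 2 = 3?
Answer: -315/67 ≈ -4.7015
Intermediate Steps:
j = 5 (j = 2 + 3 = 5)
Z(N, T) = ½ + N/6
z(Y, B) = 16/9 (z(Y, B) = ((½ + (⅙)*5) + 0²)² = ((½ + ⅚) + 0)² = (4/3 + 0)² = (4/3)² = 16/9)
(-61 - 394)/(z(6, 15) + 95) = (-61 - 394)/(16/9 + 95) = -455/871/9 = -455*9/871 = -315/67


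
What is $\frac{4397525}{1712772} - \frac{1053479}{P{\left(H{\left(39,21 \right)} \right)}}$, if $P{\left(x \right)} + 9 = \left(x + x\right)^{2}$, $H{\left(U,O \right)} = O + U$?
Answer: $- \frac{64484613019}{912907476} \approx -70.636$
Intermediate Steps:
$P{\left(x \right)} = -9 + 4 x^{2}$ ($P{\left(x \right)} = -9 + \left(x + x\right)^{2} = -9 + \left(2 x\right)^{2} = -9 + 4 x^{2}$)
$\frac{4397525}{1712772} - \frac{1053479}{P{\left(H{\left(39,21 \right)} \right)}} = \frac{4397525}{1712772} - \frac{1053479}{-9 + 4 \left(21 + 39\right)^{2}} = 4397525 \cdot \frac{1}{1712772} - \frac{1053479}{-9 + 4 \cdot 60^{2}} = \frac{4397525}{1712772} - \frac{1053479}{-9 + 4 \cdot 3600} = \frac{4397525}{1712772} - \frac{1053479}{-9 + 14400} = \frac{4397525}{1712772} - \frac{1053479}{14391} = - \frac{64484613019}{912907476}$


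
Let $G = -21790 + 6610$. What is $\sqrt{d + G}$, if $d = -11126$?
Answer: $i \sqrt{26306} \approx 162.19 i$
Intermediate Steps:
$G = -15180$
$\sqrt{d + G} = \sqrt{-11126 - 15180} = \sqrt{-26306} = i \sqrt{26306}$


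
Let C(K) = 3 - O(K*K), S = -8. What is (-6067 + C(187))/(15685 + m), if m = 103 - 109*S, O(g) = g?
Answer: -41033/16660 ≈ -2.4630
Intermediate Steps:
m = 975 (m = 103 - 109*(-8) = 103 + 872 = 975)
C(K) = 3 - K² (C(K) = 3 - K*K = 3 - K²)
(-6067 + C(187))/(15685 + m) = (-6067 + (3 - 1*187²))/(15685 + 975) = (-6067 + (3 - 1*34969))/16660 = (-6067 + (3 - 34969))*(1/16660) = (-6067 - 34966)*(1/16660) = -41033*1/16660 = -41033/16660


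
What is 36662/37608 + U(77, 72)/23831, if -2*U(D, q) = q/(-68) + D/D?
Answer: 7426392439/7618008108 ≈ 0.97485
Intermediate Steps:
U(D, q) = -1/2 + q/136 (U(D, q) = -(q/(-68) + D/D)/2 = -(q*(-1/68) + 1)/2 = -(-q/68 + 1)/2 = -(1 - q/68)/2 = -1/2 + q/136)
36662/37608 + U(77, 72)/23831 = 36662/37608 + (-1/2 + (1/136)*72)/23831 = 36662*(1/37608) + (-1/2 + 9/17)*(1/23831) = 18331/18804 + (1/34)*(1/23831) = 18331/18804 + 1/810254 = 7426392439/7618008108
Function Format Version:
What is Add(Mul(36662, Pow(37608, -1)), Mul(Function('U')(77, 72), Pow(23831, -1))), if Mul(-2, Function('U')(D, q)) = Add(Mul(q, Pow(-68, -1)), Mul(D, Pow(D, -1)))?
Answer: Rational(7426392439, 7618008108) ≈ 0.97485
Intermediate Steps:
Function('U')(D, q) = Add(Rational(-1, 2), Mul(Rational(1, 136), q)) (Function('U')(D, q) = Mul(Rational(-1, 2), Add(Mul(q, Pow(-68, -1)), Mul(D, Pow(D, -1)))) = Mul(Rational(-1, 2), Add(Mul(q, Rational(-1, 68)), 1)) = Mul(Rational(-1, 2), Add(Mul(Rational(-1, 68), q), 1)) = Mul(Rational(-1, 2), Add(1, Mul(Rational(-1, 68), q))) = Add(Rational(-1, 2), Mul(Rational(1, 136), q)))
Add(Mul(36662, Pow(37608, -1)), Mul(Function('U')(77, 72), Pow(23831, -1))) = Add(Mul(36662, Pow(37608, -1)), Mul(Add(Rational(-1, 2), Mul(Rational(1, 136), 72)), Pow(23831, -1))) = Add(Mul(36662, Rational(1, 37608)), Mul(Add(Rational(-1, 2), Rational(9, 17)), Rational(1, 23831))) = Add(Rational(18331, 18804), Mul(Rational(1, 34), Rational(1, 23831))) = Add(Rational(18331, 18804), Rational(1, 810254)) = Rational(7426392439, 7618008108)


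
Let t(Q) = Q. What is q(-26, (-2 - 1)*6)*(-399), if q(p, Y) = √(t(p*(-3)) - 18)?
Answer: -798*√15 ≈ -3090.6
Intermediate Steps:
q(p, Y) = √(-18 - 3*p) (q(p, Y) = √(p*(-3) - 18) = √(-3*p - 18) = √(-18 - 3*p))
q(-26, (-2 - 1)*6)*(-399) = √(-18 - 3*(-26))*(-399) = √(-18 + 78)*(-399) = √60*(-399) = (2*√15)*(-399) = -798*√15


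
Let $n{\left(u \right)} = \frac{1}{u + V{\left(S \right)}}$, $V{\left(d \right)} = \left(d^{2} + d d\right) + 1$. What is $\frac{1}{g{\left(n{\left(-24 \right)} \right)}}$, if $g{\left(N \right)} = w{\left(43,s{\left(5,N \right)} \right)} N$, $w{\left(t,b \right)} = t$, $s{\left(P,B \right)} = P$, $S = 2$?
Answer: $- \frac{15}{43} \approx -0.34884$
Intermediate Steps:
$V{\left(d \right)} = 1 + 2 d^{2}$ ($V{\left(d \right)} = \left(d^{2} + d^{2}\right) + 1 = 2 d^{2} + 1 = 1 + 2 d^{2}$)
$n{\left(u \right)} = \frac{1}{9 + u}$ ($n{\left(u \right)} = \frac{1}{u + \left(1 + 2 \cdot 2^{2}\right)} = \frac{1}{u + \left(1 + 2 \cdot 4\right)} = \frac{1}{u + \left(1 + 8\right)} = \frac{1}{u + 9} = \frac{1}{9 + u}$)
$g{\left(N \right)} = 43 N$
$\frac{1}{g{\left(n{\left(-24 \right)} \right)}} = \frac{1}{43 \frac{1}{9 - 24}} = \frac{1}{43 \frac{1}{-15}} = \frac{1}{43 \left(- \frac{1}{15}\right)} = \frac{1}{- \frac{43}{15}} = - \frac{15}{43}$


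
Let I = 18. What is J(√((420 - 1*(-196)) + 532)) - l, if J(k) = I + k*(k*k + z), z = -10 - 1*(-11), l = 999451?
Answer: -999433 + 2298*√287 ≈ -9.6050e+5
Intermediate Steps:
z = 1 (z = -10 + 11 = 1)
J(k) = 18 + k*(1 + k²) (J(k) = 18 + k*(k*k + 1) = 18 + k*(k² + 1) = 18 + k*(1 + k²))
J(√((420 - 1*(-196)) + 532)) - l = (18 + √((420 - 1*(-196)) + 532) + (√((420 - 1*(-196)) + 532))³) - 1*999451 = (18 + √((420 + 196) + 532) + (√((420 + 196) + 532))³) - 999451 = (18 + √(616 + 532) + (√(616 + 532))³) - 999451 = (18 + √1148 + (√1148)³) - 999451 = (18 + 2*√287 + (2*√287)³) - 999451 = (18 + 2*√287 + 2296*√287) - 999451 = (18 + 2298*√287) - 999451 = -999433 + 2298*√287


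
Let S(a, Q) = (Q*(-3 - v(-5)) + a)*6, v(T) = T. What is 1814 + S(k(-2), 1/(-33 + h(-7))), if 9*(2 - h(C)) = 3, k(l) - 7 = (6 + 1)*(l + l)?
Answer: 79318/47 ≈ 1687.6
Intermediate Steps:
k(l) = 7 + 14*l (k(l) = 7 + (6 + 1)*(l + l) = 7 + 7*(2*l) = 7 + 14*l)
h(C) = 5/3 (h(C) = 2 - 1/9*3 = 2 - 1/3 = 5/3)
S(a, Q) = 6*a + 12*Q (S(a, Q) = (Q*(-3 - 1*(-5)) + a)*6 = (Q*(-3 + 5) + a)*6 = (Q*2 + a)*6 = (2*Q + a)*6 = (a + 2*Q)*6 = 6*a + 12*Q)
1814 + S(k(-2), 1/(-33 + h(-7))) = 1814 + (6*(7 + 14*(-2)) + 12/(-33 + 5/3)) = 1814 + (6*(7 - 28) + 12/(-94/3)) = 1814 + (6*(-21) + 12*(-3/94)) = 1814 + (-126 - 18/47) = 1814 - 5940/47 = 79318/47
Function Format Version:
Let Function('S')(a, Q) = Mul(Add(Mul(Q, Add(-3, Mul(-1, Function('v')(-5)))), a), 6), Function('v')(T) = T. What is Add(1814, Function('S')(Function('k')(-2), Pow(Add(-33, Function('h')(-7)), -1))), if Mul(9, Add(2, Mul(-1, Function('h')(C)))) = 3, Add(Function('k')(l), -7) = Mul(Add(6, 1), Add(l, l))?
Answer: Rational(79318, 47) ≈ 1687.6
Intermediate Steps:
Function('k')(l) = Add(7, Mul(14, l)) (Function('k')(l) = Add(7, Mul(Add(6, 1), Add(l, l))) = Add(7, Mul(7, Mul(2, l))) = Add(7, Mul(14, l)))
Function('h')(C) = Rational(5, 3) (Function('h')(C) = Add(2, Mul(Rational(-1, 9), 3)) = Add(2, Rational(-1, 3)) = Rational(5, 3))
Function('S')(a, Q) = Add(Mul(6, a), Mul(12, Q)) (Function('S')(a, Q) = Mul(Add(Mul(Q, Add(-3, Mul(-1, -5))), a), 6) = Mul(Add(Mul(Q, Add(-3, 5)), a), 6) = Mul(Add(Mul(Q, 2), a), 6) = Mul(Add(Mul(2, Q), a), 6) = Mul(Add(a, Mul(2, Q)), 6) = Add(Mul(6, a), Mul(12, Q)))
Add(1814, Function('S')(Function('k')(-2), Pow(Add(-33, Function('h')(-7)), -1))) = Add(1814, Add(Mul(6, Add(7, Mul(14, -2))), Mul(12, Pow(Add(-33, Rational(5, 3)), -1)))) = Add(1814, Add(Mul(6, Add(7, -28)), Mul(12, Pow(Rational(-94, 3), -1)))) = Add(1814, Add(Mul(6, -21), Mul(12, Rational(-3, 94)))) = Add(1814, Add(-126, Rational(-18, 47))) = Add(1814, Rational(-5940, 47)) = Rational(79318, 47)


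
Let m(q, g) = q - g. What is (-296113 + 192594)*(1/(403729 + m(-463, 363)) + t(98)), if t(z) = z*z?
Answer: -400564742873347/402903 ≈ -9.9420e+8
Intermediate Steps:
t(z) = z²
(-296113 + 192594)*(1/(403729 + m(-463, 363)) + t(98)) = (-296113 + 192594)*(1/(403729 + (-463 - 1*363)) + 98²) = -103519*(1/(403729 + (-463 - 363)) + 9604) = -103519*(1/(403729 - 826) + 9604) = -103519*(1/402903 + 9604) = -103519*3869480413/402903 = -400564742873347/402903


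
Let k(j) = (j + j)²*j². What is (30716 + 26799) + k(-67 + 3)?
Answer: 67166379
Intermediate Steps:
k(j) = 4*j⁴ (k(j) = (2*j)²*j² = (4*j²)*j² = 4*j⁴)
(30716 + 26799) + k(-67 + 3) = (30716 + 26799) + 4*(-67 + 3)⁴ = 57515 + 4*(-64)⁴ = 57515 + 4*16777216 = 57515 + 67108864 = 67166379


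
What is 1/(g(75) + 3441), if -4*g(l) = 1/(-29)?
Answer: 116/399157 ≈ 0.00029061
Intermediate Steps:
g(l) = 1/116 (g(l) = -¼/(-29) = -¼*(-1/29) = 1/116)
1/(g(75) + 3441) = 1/(1/116 + 3441) = 1/(399157/116) = 116/399157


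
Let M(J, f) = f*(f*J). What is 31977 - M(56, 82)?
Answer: -344567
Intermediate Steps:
M(J, f) = J*f² (M(J, f) = f*(J*f) = J*f²)
31977 - M(56, 82) = 31977 - 56*82² = 31977 - 56*6724 = 31977 - 1*376544 = 31977 - 376544 = -344567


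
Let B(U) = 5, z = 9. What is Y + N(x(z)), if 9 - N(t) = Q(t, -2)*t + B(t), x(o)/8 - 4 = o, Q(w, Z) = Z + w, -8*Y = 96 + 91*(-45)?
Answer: -80833/8 ≈ -10104.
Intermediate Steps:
Y = 3999/8 (Y = -(96 + 91*(-45))/8 = -(96 - 4095)/8 = -⅛*(-3999) = 3999/8 ≈ 499.88)
x(o) = 32 + 8*o
N(t) = 4 - t*(-2 + t) (N(t) = 9 - ((-2 + t)*t + 5) = 9 - (t*(-2 + t) + 5) = 9 - (5 + t*(-2 + t)) = 9 + (-5 - t*(-2 + t)) = 4 - t*(-2 + t))
Y + N(x(z)) = 3999/8 + (4 - (32 + 8*9)*(-2 + (32 + 8*9))) = 3999/8 + (4 - (32 + 72)*(-2 + (32 + 72))) = 3999/8 + (4 - 1*104*(-2 + 104)) = 3999/8 + (4 - 1*104*102) = 3999/8 + (4 - 10608) = 3999/8 - 10604 = -80833/8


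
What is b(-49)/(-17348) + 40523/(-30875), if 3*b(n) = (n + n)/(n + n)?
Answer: -2109009887/1606858500 ≈ -1.3125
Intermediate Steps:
b(n) = ⅓ (b(n) = ((n + n)/(n + n))/3 = ((2*n)/((2*n)))/3 = ((2*n)*(1/(2*n)))/3 = (⅓)*1 = ⅓)
b(-49)/(-17348) + 40523/(-30875) = (⅓)/(-17348) + 40523/(-30875) = (⅓)*(-1/17348) + 40523*(-1/30875) = -1/52044 - 40523/30875 = -2109009887/1606858500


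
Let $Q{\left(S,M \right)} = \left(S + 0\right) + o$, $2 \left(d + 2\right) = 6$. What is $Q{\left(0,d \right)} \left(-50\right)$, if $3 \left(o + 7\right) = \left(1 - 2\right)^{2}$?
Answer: $\frac{1000}{3} \approx 333.33$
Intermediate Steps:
$d = 1$ ($d = -2 + \frac{1}{2} \cdot 6 = -2 + 3 = 1$)
$o = - \frac{20}{3}$ ($o = -7 + \frac{\left(1 - 2\right)^{2}}{3} = -7 + \frac{\left(-1\right)^{2}}{3} = -7 + \frac{1}{3} \cdot 1 = -7 + \frac{1}{3} = - \frac{20}{3} \approx -6.6667$)
$Q{\left(S,M \right)} = - \frac{20}{3} + S$ ($Q{\left(S,M \right)} = \left(S + 0\right) - \frac{20}{3} = S - \frac{20}{3} = - \frac{20}{3} + S$)
$Q{\left(0,d \right)} \left(-50\right) = \left(- \frac{20}{3} + 0\right) \left(-50\right) = \left(- \frac{20}{3}\right) \left(-50\right) = \frac{1000}{3}$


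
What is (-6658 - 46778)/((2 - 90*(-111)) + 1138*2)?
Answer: -13359/3067 ≈ -4.3557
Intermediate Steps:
(-6658 - 46778)/((2 - 90*(-111)) + 1138*2) = -53436/((2 + 9990) + 2276) = -53436/(9992 + 2276) = -53436/12268 = -53436*1/12268 = -13359/3067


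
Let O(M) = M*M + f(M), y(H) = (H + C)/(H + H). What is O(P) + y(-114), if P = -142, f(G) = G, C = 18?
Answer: 380426/19 ≈ 20022.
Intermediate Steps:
y(H) = (18 + H)/(2*H) (y(H) = (H + 18)/(H + H) = (18 + H)/((2*H)) = (18 + H)*(1/(2*H)) = (18 + H)/(2*H))
O(M) = M + M**2 (O(M) = M*M + M = M**2 + M = M + M**2)
O(P) + y(-114) = -142*(1 - 142) + (1/2)*(18 - 114)/(-114) = -142*(-141) + (1/2)*(-1/114)*(-96) = 20022 + 8/19 = 380426/19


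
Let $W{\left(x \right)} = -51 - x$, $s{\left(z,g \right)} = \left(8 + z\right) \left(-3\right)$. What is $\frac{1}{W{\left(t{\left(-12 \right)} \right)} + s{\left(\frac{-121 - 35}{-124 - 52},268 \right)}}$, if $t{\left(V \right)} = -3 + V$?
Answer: $- \frac{44}{2757} \approx -0.015959$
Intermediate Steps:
$s{\left(z,g \right)} = -24 - 3 z$
$\frac{1}{W{\left(t{\left(-12 \right)} \right)} + s{\left(\frac{-121 - 35}{-124 - 52},268 \right)}} = \frac{1}{\left(-51 - \left(-3 - 12\right)\right) - \left(24 + 3 \frac{-121 - 35}{-124 - 52}\right)} = \frac{1}{\left(-51 - -15\right) - \left(24 + 3 \left(- \frac{156}{-176}\right)\right)} = \frac{1}{\left(-51 + 15\right) - \left(24 + 3 \left(\left(-156\right) \left(- \frac{1}{176}\right)\right)\right)} = \frac{1}{-36 - \frac{1173}{44}} = \frac{1}{- \frac{2757}{44}} = - \frac{44}{2757}$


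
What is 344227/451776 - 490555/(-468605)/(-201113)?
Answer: 499086325740095/655023470709696 ≈ 0.76194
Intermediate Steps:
344227/451776 - 490555/(-468605)/(-201113) = 344227*(1/451776) - 490555*(-1/468605)*(-1/201113) = 26479/34752 + (98111/93721)*(-1/201113) = 26479/34752 - 98111/18848511473 = 499086325740095/655023470709696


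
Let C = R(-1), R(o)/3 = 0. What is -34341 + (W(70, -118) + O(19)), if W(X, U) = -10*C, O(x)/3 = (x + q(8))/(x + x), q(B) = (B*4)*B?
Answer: -1304133/38 ≈ -34319.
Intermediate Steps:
R(o) = 0 (R(o) = 3*0 = 0)
C = 0
q(B) = 4*B² (q(B) = (4*B)*B = 4*B²)
O(x) = 3*(256 + x)/(2*x) (O(x) = 3*((x + 4*8²)/(x + x)) = 3*((x + 4*64)/((2*x))) = 3*((x + 256)*(1/(2*x))) = 3*((256 + x)*(1/(2*x))) = 3*((256 + x)/(2*x)) = 3*(256 + x)/(2*x))
W(X, U) = 0 (W(X, U) = -10*0 = 0)
-34341 + (W(70, -118) + O(19)) = -34341 + (0 + (3/2 + 384/19)) = -34341 + (0 + 825/38) = -34341 + 825/38 = -1304133/38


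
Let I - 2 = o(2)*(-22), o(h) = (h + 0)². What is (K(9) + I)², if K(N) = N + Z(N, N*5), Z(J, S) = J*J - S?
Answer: 1681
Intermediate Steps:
Z(J, S) = J² - S
o(h) = h²
K(N) = N² - 4*N (K(N) = N + (N² - N*5) = N + (N² - 5*N) = N² - 4*N)
I = -86 (I = 2 + 2²*(-22) = 2 + 4*(-22) = 2 - 88 = -86)
(K(9) + I)² = (9*(-4 + 9) - 86)² = (9*5 - 86)² = (45 - 86)² = (-41)² = 1681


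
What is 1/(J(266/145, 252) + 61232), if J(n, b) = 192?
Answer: 1/61424 ≈ 1.6280e-5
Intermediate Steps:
1/(J(266/145, 252) + 61232) = 1/(192 + 61232) = 1/61424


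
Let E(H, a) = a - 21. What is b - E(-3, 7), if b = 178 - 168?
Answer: 24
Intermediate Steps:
b = 10
E(H, a) = -21 + a
b - E(-3, 7) = 10 - (-21 + 7) = 10 - 1*(-14) = 10 + 14 = 24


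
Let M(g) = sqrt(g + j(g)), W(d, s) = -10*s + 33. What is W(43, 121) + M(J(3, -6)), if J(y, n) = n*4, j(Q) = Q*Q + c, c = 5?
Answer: -1177 + sqrt(557) ≈ -1153.4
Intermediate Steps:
j(Q) = 5 + Q**2 (j(Q) = Q*Q + 5 = Q**2 + 5 = 5 + Q**2)
W(d, s) = 33 - 10*s
J(y, n) = 4*n
M(g) = sqrt(5 + g + g**2) (M(g) = sqrt(g + (5 + g**2)) = sqrt(5 + g + g**2))
W(43, 121) + M(J(3, -6)) = (33 - 10*121) + sqrt(5 + 4*(-6) + (4*(-6))**2) = (33 - 1210) + sqrt(5 - 24 + (-24)**2) = -1177 + sqrt(5 - 24 + 576) = -1177 + sqrt(557)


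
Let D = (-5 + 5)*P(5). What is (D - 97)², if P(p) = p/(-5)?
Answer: 9409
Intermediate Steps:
P(p) = -p/5 (P(p) = p*(-⅕) = -p/5)
D = 0 (D = (-5 + 5)*(-⅕*5) = 0*(-1) = 0)
(D - 97)² = (0 - 97)² = (-97)² = 9409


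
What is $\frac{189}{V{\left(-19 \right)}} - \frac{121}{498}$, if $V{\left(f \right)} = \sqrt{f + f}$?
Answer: $- \frac{121}{498} - \frac{189 i \sqrt{38}}{38} \approx -0.24297 - 30.66 i$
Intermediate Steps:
$V{\left(f \right)} = \sqrt{2} \sqrt{f}$ ($V{\left(f \right)} = \sqrt{2 f} = \sqrt{2} \sqrt{f}$)
$\frac{189}{V{\left(-19 \right)}} - \frac{121}{498} = \frac{189}{\sqrt{2} \sqrt{-19}} - \frac{121}{498} = \frac{189}{\sqrt{2} i \sqrt{19}} - \frac{121}{498} = \frac{189}{i \sqrt{38}} - \frac{121}{498} = 189 \left(- \frac{i \sqrt{38}}{38}\right) - \frac{121}{498} = - \frac{189 i \sqrt{38}}{38} - \frac{121}{498} = - \frac{121}{498} - \frac{189 i \sqrt{38}}{38}$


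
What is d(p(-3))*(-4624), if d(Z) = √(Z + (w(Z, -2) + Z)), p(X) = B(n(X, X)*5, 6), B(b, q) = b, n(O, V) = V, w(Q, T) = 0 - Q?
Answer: -4624*I*√15 ≈ -17909.0*I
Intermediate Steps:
w(Q, T) = -Q
p(X) = 5*X (p(X) = X*5 = 5*X)
d(Z) = √Z (d(Z) = √(Z + (-Z + Z)) = √(Z + 0) = √Z)
d(p(-3))*(-4624) = √(5*(-3))*(-4624) = √(-15)*(-4624) = (I*√15)*(-4624) = -4624*I*√15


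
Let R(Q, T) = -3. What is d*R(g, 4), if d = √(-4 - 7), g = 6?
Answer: -3*I*√11 ≈ -9.9499*I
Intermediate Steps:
d = I*√11 (d = √(-11) = I*√11 ≈ 3.3166*I)
d*R(g, 4) = (I*√11)*(-3) = -3*I*√11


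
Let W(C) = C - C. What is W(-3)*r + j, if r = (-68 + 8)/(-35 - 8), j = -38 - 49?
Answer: -87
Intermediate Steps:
j = -87
W(C) = 0
r = 60/43 (r = -60/(-43) = -60*(-1/43) = 60/43 ≈ 1.3953)
W(-3)*r + j = 0*(60/43) - 87 = 0 - 87 = -87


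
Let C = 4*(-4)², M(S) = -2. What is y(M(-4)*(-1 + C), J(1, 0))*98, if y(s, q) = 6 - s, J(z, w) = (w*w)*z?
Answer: 12936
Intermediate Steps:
J(z, w) = z*w² (J(z, w) = w²*z = z*w²)
C = 64 (C = 4*16 = 64)
y(M(-4)*(-1 + C), J(1, 0))*98 = (6 - (-2)*(-1 + 64))*98 = (6 - (-2)*63)*98 = (6 - 1*(-126))*98 = (6 + 126)*98 = 132*98 = 12936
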